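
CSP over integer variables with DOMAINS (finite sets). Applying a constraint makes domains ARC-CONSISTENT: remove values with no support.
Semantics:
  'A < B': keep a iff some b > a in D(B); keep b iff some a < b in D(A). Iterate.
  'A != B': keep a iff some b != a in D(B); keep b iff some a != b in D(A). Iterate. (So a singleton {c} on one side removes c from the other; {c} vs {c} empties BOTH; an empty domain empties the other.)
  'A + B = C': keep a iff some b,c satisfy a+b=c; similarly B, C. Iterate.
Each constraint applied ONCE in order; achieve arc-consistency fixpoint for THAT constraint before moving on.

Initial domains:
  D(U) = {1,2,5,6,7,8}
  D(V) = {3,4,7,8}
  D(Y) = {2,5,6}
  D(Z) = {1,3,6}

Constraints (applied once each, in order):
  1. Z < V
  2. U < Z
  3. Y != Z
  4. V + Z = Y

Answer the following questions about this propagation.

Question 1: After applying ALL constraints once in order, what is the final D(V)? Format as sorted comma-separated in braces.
Constraint 1 (Z < V) on D(Z)={1,3,6} D(V)={3,4,7,8}: no change
Constraint 2 (U < Z) on D(U)={1,2,5,6,7,8} D(Z)={1,3,6}: U {1,2,5,6,7,8}->{1,2,5}; Z {1,3,6}->{3,6}
Constraint 3 (Y != Z) on D(Y)={2,5,6} D(Z)={3,6}: no change
Constraint 4 (V + Z = Y) on D(V)={3,4,7,8} D(Z)={3,6} D(Y)={2,5,6}: V {3,4,7,8}->{3}; Z {3,6}->{3}; Y {2,5,6}->{6}
So after all 4 constraints: D(V) = {3}

Answer: {3}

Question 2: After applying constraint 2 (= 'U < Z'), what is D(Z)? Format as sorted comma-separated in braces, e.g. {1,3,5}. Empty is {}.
Answer: {3,6}

Derivation:
Constraint 1 (Z < V) on D(Z)={1,3,6} D(V)={3,4,7,8}: no change
Constraint 2 (U < Z) on D(U)={1,2,5,6,7,8} D(Z)={1,3,6}: U {1,2,5,6,7,8}->{1,2,5}; Z {1,3,6}->{3,6}
So after constraint 2: D(Z) = {3,6}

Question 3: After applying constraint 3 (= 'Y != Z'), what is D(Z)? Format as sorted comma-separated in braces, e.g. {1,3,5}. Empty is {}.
Constraint 1 (Z < V) on D(Z)={1,3,6} D(V)={3,4,7,8}: no change
Constraint 2 (U < Z) on D(U)={1,2,5,6,7,8} D(Z)={1,3,6}: U {1,2,5,6,7,8}->{1,2,5}; Z {1,3,6}->{3,6}
Constraint 3 (Y != Z) on D(Y)={2,5,6} D(Z)={3,6}: no change
So after constraint 3: D(Z) = {3,6}

Answer: {3,6}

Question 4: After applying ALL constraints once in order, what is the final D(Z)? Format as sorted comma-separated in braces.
Answer: {3}

Derivation:
Constraint 1 (Z < V) on D(Z)={1,3,6} D(V)={3,4,7,8}: no change
Constraint 2 (U < Z) on D(U)={1,2,5,6,7,8} D(Z)={1,3,6}: U {1,2,5,6,7,8}->{1,2,5}; Z {1,3,6}->{3,6}
Constraint 3 (Y != Z) on D(Y)={2,5,6} D(Z)={3,6}: no change
Constraint 4 (V + Z = Y) on D(V)={3,4,7,8} D(Z)={3,6} D(Y)={2,5,6}: V {3,4,7,8}->{3}; Z {3,6}->{3}; Y {2,5,6}->{6}
So after all 4 constraints: D(Z) = {3}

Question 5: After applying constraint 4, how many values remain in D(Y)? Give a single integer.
Constraint 1 (Z < V) on D(Z)={1,3,6} D(V)={3,4,7,8}: no change
Constraint 2 (U < Z) on D(U)={1,2,5,6,7,8} D(Z)={1,3,6}: U {1,2,5,6,7,8}->{1,2,5}; Z {1,3,6}->{3,6}
Constraint 3 (Y != Z) on D(Y)={2,5,6} D(Z)={3,6}: no change
Constraint 4 (V + Z = Y) on D(V)={3,4,7,8} D(Z)={3,6} D(Y)={2,5,6}: V {3,4,7,8}->{3}; Z {3,6}->{3}; Y {2,5,6}->{6}
So after constraint 4: D(Y)={6}, size = 1

Answer: 1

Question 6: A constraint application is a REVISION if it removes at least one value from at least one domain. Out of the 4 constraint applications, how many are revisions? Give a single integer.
Constraint 1 (Z < V) on D(Z)={1,3,6} D(V)={3,4,7,8}: no change => not a revision
Constraint 2 (U < Z) on D(U)={1,2,5,6,7,8} D(Z)={1,3,6}: U {1,2,5,6,7,8}->{1,2,5}; Z {1,3,6}->{3,6} => REVISION
Constraint 3 (Y != Z) on D(Y)={2,5,6} D(Z)={3,6}: no change => not a revision
Constraint 4 (V + Z = Y) on D(V)={3,4,7,8} D(Z)={3,6} D(Y)={2,5,6}: V {3,4,7,8}->{3}; Z {3,6}->{3}; Y {2,5,6}->{6} => REVISION
Total revisions = 2

Answer: 2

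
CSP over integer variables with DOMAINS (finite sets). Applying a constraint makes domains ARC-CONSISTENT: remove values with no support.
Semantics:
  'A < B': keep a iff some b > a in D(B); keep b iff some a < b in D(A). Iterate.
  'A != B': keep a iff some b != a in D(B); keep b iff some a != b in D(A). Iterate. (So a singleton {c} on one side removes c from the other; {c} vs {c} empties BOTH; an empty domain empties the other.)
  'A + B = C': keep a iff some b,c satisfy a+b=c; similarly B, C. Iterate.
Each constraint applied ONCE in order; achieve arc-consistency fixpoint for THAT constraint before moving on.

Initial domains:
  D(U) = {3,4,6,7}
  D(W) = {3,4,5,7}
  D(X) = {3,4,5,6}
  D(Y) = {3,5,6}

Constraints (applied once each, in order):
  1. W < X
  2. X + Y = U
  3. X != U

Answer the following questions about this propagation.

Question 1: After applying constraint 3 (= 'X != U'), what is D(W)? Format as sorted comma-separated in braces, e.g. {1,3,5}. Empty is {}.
Constraint 1 (W < X) on D(W)={3,4,5,7} D(X)={3,4,5,6}: W {3,4,5,7}->{3,4,5}; X {3,4,5,6}->{4,5,6}
Constraint 2 (X + Y = U) on D(X)={4,5,6} D(Y)={3,5,6} D(U)={3,4,6,7}: X {4,5,6}->{4}; Y {3,5,6}->{3}; U {3,4,6,7}->{7}
Constraint 3 (X != U) on D(X)={4} D(U)={7}: no change
So after constraint 3: D(W) = {3,4,5}

Answer: {3,4,5}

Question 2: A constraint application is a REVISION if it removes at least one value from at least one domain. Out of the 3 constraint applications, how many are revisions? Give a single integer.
Constraint 1 (W < X) on D(W)={3,4,5,7} D(X)={3,4,5,6}: W {3,4,5,7}->{3,4,5}; X {3,4,5,6}->{4,5,6} => REVISION
Constraint 2 (X + Y = U) on D(X)={4,5,6} D(Y)={3,5,6} D(U)={3,4,6,7}: X {4,5,6}->{4}; Y {3,5,6}->{3}; U {3,4,6,7}->{7} => REVISION
Constraint 3 (X != U) on D(X)={4} D(U)={7}: no change => not a revision
Total revisions = 2

Answer: 2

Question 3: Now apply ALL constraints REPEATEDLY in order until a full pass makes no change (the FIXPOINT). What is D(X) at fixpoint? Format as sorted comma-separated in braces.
pass 0 (initial): D(X)={3,4,5,6}
pass 1: U {3,4,6,7}->{7}; W {3,4,5,7}->{3,4,5}; X {3,4,5,6}->{4}; Y {3,5,6}->{3}
pass 2: W {3,4,5}->{3}
pass 3: no change
Fixpoint after 3 passes: D(X) = {4}

Answer: {4}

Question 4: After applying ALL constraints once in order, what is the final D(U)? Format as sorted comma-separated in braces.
Answer: {7}

Derivation:
Constraint 1 (W < X) on D(W)={3,4,5,7} D(X)={3,4,5,6}: W {3,4,5,7}->{3,4,5}; X {3,4,5,6}->{4,5,6}
Constraint 2 (X + Y = U) on D(X)={4,5,6} D(Y)={3,5,6} D(U)={3,4,6,7}: X {4,5,6}->{4}; Y {3,5,6}->{3}; U {3,4,6,7}->{7}
Constraint 3 (X != U) on D(X)={4} D(U)={7}: no change
So after all 3 constraints: D(U) = {7}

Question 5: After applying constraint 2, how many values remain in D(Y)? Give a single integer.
Answer: 1

Derivation:
Constraint 1 (W < X) on D(W)={3,4,5,7} D(X)={3,4,5,6}: W {3,4,5,7}->{3,4,5}; X {3,4,5,6}->{4,5,6}
Constraint 2 (X + Y = U) on D(X)={4,5,6} D(Y)={3,5,6} D(U)={3,4,6,7}: X {4,5,6}->{4}; Y {3,5,6}->{3}; U {3,4,6,7}->{7}
So after constraint 2: D(Y)={3}, size = 1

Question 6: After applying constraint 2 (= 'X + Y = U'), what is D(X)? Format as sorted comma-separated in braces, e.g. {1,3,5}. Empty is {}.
Answer: {4}

Derivation:
Constraint 1 (W < X) on D(W)={3,4,5,7} D(X)={3,4,5,6}: W {3,4,5,7}->{3,4,5}; X {3,4,5,6}->{4,5,6}
Constraint 2 (X + Y = U) on D(X)={4,5,6} D(Y)={3,5,6} D(U)={3,4,6,7}: X {4,5,6}->{4}; Y {3,5,6}->{3}; U {3,4,6,7}->{7}
So after constraint 2: D(X) = {4}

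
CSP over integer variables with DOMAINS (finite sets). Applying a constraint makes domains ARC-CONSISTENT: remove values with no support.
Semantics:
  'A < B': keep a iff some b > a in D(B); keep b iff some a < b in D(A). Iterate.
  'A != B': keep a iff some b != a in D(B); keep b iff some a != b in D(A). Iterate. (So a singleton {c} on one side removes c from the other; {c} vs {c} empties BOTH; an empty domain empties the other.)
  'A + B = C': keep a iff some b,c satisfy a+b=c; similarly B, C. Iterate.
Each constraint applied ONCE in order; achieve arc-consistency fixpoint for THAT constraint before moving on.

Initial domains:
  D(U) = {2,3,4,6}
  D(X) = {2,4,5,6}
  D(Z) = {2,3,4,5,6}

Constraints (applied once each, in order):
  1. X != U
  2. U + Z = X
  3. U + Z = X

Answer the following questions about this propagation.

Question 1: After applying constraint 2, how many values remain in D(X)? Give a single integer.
Answer: 3

Derivation:
Constraint 1 (X != U) on D(X)={2,4,5,6} D(U)={2,3,4,6}: no change
Constraint 2 (U + Z = X) on D(U)={2,3,4,6} D(Z)={2,3,4,5,6} D(X)={2,4,5,6}: U {2,3,4,6}->{2,3,4}; Z {2,3,4,5,6}->{2,3,4}; X {2,4,5,6}->{4,5,6}
So after constraint 2: D(X)={4,5,6}, size = 3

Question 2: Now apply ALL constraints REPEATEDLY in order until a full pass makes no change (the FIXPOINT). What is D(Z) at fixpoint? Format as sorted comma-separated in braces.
pass 0 (initial): D(Z)={2,3,4,5,6}
pass 1: U {2,3,4,6}->{2,3,4}; X {2,4,5,6}->{4,5,6}; Z {2,3,4,5,6}->{2,3,4}
pass 2: no change
Fixpoint after 2 passes: D(Z) = {2,3,4}

Answer: {2,3,4}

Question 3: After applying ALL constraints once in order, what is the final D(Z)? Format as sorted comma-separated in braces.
Answer: {2,3,4}

Derivation:
Constraint 1 (X != U) on D(X)={2,4,5,6} D(U)={2,3,4,6}: no change
Constraint 2 (U + Z = X) on D(U)={2,3,4,6} D(Z)={2,3,4,5,6} D(X)={2,4,5,6}: U {2,3,4,6}->{2,3,4}; Z {2,3,4,5,6}->{2,3,4}; X {2,4,5,6}->{4,5,6}
Constraint 3 (U + Z = X) on D(U)={2,3,4} D(Z)={2,3,4} D(X)={4,5,6}: no change
So after all 3 constraints: D(Z) = {2,3,4}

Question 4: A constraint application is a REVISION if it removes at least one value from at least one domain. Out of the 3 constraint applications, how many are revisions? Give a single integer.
Answer: 1

Derivation:
Constraint 1 (X != U) on D(X)={2,4,5,6} D(U)={2,3,4,6}: no change => not a revision
Constraint 2 (U + Z = X) on D(U)={2,3,4,6} D(Z)={2,3,4,5,6} D(X)={2,4,5,6}: U {2,3,4,6}->{2,3,4}; Z {2,3,4,5,6}->{2,3,4}; X {2,4,5,6}->{4,5,6} => REVISION
Constraint 3 (U + Z = X) on D(U)={2,3,4} D(Z)={2,3,4} D(X)={4,5,6}: no change => not a revision
Total revisions = 1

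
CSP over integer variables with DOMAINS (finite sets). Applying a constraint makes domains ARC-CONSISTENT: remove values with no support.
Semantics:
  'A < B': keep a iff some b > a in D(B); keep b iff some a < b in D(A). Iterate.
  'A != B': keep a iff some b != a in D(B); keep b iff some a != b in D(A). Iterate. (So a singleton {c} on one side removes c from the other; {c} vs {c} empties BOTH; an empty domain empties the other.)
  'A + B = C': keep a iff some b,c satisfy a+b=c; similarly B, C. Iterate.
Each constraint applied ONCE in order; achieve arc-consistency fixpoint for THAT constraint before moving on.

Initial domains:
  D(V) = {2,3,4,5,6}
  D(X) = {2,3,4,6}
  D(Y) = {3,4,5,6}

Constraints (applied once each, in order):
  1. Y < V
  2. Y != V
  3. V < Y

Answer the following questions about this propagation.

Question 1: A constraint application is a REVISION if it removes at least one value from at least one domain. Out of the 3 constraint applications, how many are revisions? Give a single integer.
Constraint 1 (Y < V) on D(Y)={3,4,5,6} D(V)={2,3,4,5,6}: Y {3,4,5,6}->{3,4,5}; V {2,3,4,5,6}->{4,5,6} => REVISION
Constraint 2 (Y != V) on D(Y)={3,4,5} D(V)={4,5,6}: no change => not a revision
Constraint 3 (V < Y) on D(V)={4,5,6} D(Y)={3,4,5}: V {4,5,6}->{4}; Y {3,4,5}->{5} => REVISION
Total revisions = 2

Answer: 2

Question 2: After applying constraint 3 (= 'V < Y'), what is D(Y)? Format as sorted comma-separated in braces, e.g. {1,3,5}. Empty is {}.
Answer: {5}

Derivation:
Constraint 1 (Y < V) on D(Y)={3,4,5,6} D(V)={2,3,4,5,6}: Y {3,4,5,6}->{3,4,5}; V {2,3,4,5,6}->{4,5,6}
Constraint 2 (Y != V) on D(Y)={3,4,5} D(V)={4,5,6}: no change
Constraint 3 (V < Y) on D(V)={4,5,6} D(Y)={3,4,5}: V {4,5,6}->{4}; Y {3,4,5}->{5}
So after constraint 3: D(Y) = {5}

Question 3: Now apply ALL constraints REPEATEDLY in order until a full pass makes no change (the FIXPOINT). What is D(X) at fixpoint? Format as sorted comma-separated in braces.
pass 0 (initial): D(X)={2,3,4,6}
pass 1: V {2,3,4,5,6}->{4}; Y {3,4,5,6}->{5}
pass 2: V {4}->{}; Y {5}->{}
pass 3: no change
Fixpoint after 3 passes: D(X) = {2,3,4,6}

Answer: {2,3,4,6}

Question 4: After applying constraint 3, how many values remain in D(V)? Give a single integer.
Constraint 1 (Y < V) on D(Y)={3,4,5,6} D(V)={2,3,4,5,6}: Y {3,4,5,6}->{3,4,5}; V {2,3,4,5,6}->{4,5,6}
Constraint 2 (Y != V) on D(Y)={3,4,5} D(V)={4,5,6}: no change
Constraint 3 (V < Y) on D(V)={4,5,6} D(Y)={3,4,5}: V {4,5,6}->{4}; Y {3,4,5}->{5}
So after constraint 3: D(V)={4}, size = 1

Answer: 1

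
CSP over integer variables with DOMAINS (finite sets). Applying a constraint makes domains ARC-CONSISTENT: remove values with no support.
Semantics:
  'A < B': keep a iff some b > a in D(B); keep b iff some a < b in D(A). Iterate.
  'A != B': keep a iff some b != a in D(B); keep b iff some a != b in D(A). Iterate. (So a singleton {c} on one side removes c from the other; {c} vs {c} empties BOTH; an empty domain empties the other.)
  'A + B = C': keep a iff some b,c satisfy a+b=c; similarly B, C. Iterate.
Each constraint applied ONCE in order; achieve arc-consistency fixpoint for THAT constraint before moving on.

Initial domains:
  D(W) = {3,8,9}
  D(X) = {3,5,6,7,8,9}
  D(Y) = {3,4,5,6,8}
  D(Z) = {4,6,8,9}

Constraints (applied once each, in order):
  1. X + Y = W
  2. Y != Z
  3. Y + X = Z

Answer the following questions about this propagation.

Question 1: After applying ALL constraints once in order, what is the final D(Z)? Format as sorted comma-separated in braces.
Answer: {6,8,9}

Derivation:
Constraint 1 (X + Y = W) on D(X)={3,5,6,7,8,9} D(Y)={3,4,5,6,8} D(W)={3,8,9}: X {3,5,6,7,8,9}->{3,5,6}; Y {3,4,5,6,8}->{3,4,5,6}; W {3,8,9}->{8,9}
Constraint 2 (Y != Z) on D(Y)={3,4,5,6} D(Z)={4,6,8,9}: no change
Constraint 3 (Y + X = Z) on D(Y)={3,4,5,6} D(X)={3,5,6} D(Z)={4,6,8,9}: Z {4,6,8,9}->{6,8,9}
So after all 3 constraints: D(Z) = {6,8,9}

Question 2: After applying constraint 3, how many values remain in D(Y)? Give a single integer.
Answer: 4

Derivation:
Constraint 1 (X + Y = W) on D(X)={3,5,6,7,8,9} D(Y)={3,4,5,6,8} D(W)={3,8,9}: X {3,5,6,7,8,9}->{3,5,6}; Y {3,4,5,6,8}->{3,4,5,6}; W {3,8,9}->{8,9}
Constraint 2 (Y != Z) on D(Y)={3,4,5,6} D(Z)={4,6,8,9}: no change
Constraint 3 (Y + X = Z) on D(Y)={3,4,5,6} D(X)={3,5,6} D(Z)={4,6,8,9}: Z {4,6,8,9}->{6,8,9}
So after constraint 3: D(Y)={3,4,5,6}, size = 4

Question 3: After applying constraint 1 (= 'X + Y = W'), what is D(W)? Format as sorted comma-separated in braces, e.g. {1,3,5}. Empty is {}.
Answer: {8,9}

Derivation:
Constraint 1 (X + Y = W) on D(X)={3,5,6,7,8,9} D(Y)={3,4,5,6,8} D(W)={3,8,9}: X {3,5,6,7,8,9}->{3,5,6}; Y {3,4,5,6,8}->{3,4,5,6}; W {3,8,9}->{8,9}
So after constraint 1: D(W) = {8,9}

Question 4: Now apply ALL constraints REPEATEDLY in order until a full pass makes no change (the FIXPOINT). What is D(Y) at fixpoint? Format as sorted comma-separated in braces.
pass 0 (initial): D(Y)={3,4,5,6,8}
pass 1: W {3,8,9}->{8,9}; X {3,5,6,7,8,9}->{3,5,6}; Y {3,4,5,6,8}->{3,4,5,6}; Z {4,6,8,9}->{6,8,9}
pass 2: no change
Fixpoint after 2 passes: D(Y) = {3,4,5,6}

Answer: {3,4,5,6}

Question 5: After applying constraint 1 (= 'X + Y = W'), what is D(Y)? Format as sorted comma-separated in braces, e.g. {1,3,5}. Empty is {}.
Constraint 1 (X + Y = W) on D(X)={3,5,6,7,8,9} D(Y)={3,4,5,6,8} D(W)={3,8,9}: X {3,5,6,7,8,9}->{3,5,6}; Y {3,4,5,6,8}->{3,4,5,6}; W {3,8,9}->{8,9}
So after constraint 1: D(Y) = {3,4,5,6}

Answer: {3,4,5,6}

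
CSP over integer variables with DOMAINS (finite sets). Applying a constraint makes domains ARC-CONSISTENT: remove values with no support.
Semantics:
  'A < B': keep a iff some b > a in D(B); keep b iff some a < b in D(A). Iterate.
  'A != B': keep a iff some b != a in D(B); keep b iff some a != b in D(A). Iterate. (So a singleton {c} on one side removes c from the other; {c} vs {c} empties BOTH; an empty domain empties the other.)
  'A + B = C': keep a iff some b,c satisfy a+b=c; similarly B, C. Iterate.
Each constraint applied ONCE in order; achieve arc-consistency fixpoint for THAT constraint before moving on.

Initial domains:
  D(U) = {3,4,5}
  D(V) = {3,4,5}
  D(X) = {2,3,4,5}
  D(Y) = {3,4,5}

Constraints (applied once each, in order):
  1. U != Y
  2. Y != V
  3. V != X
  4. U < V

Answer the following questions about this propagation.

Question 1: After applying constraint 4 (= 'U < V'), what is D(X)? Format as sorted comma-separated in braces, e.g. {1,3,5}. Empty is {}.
Answer: {2,3,4,5}

Derivation:
Constraint 1 (U != Y) on D(U)={3,4,5} D(Y)={3,4,5}: no change
Constraint 2 (Y != V) on D(Y)={3,4,5} D(V)={3,4,5}: no change
Constraint 3 (V != X) on D(V)={3,4,5} D(X)={2,3,4,5}: no change
Constraint 4 (U < V) on D(U)={3,4,5} D(V)={3,4,5}: U {3,4,5}->{3,4}; V {3,4,5}->{4,5}
So after constraint 4: D(X) = {2,3,4,5}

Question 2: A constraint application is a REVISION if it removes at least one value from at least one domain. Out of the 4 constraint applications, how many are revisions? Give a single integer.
Answer: 1

Derivation:
Constraint 1 (U != Y) on D(U)={3,4,5} D(Y)={3,4,5}: no change => not a revision
Constraint 2 (Y != V) on D(Y)={3,4,5} D(V)={3,4,5}: no change => not a revision
Constraint 3 (V != X) on D(V)={3,4,5} D(X)={2,3,4,5}: no change => not a revision
Constraint 4 (U < V) on D(U)={3,4,5} D(V)={3,4,5}: U {3,4,5}->{3,4}; V {3,4,5}->{4,5} => REVISION
Total revisions = 1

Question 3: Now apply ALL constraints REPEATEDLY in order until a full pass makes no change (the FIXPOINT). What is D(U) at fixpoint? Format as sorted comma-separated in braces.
pass 0 (initial): D(U)={3,4,5}
pass 1: U {3,4,5}->{3,4}; V {3,4,5}->{4,5}
pass 2: no change
Fixpoint after 2 passes: D(U) = {3,4}

Answer: {3,4}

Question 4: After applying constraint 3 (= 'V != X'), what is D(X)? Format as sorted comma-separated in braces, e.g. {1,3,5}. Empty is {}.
Constraint 1 (U != Y) on D(U)={3,4,5} D(Y)={3,4,5}: no change
Constraint 2 (Y != V) on D(Y)={3,4,5} D(V)={3,4,5}: no change
Constraint 3 (V != X) on D(V)={3,4,5} D(X)={2,3,4,5}: no change
So after constraint 3: D(X) = {2,3,4,5}

Answer: {2,3,4,5}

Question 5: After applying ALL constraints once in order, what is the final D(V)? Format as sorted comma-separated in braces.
Constraint 1 (U != Y) on D(U)={3,4,5} D(Y)={3,4,5}: no change
Constraint 2 (Y != V) on D(Y)={3,4,5} D(V)={3,4,5}: no change
Constraint 3 (V != X) on D(V)={3,4,5} D(X)={2,3,4,5}: no change
Constraint 4 (U < V) on D(U)={3,4,5} D(V)={3,4,5}: U {3,4,5}->{3,4}; V {3,4,5}->{4,5}
So after all 4 constraints: D(V) = {4,5}

Answer: {4,5}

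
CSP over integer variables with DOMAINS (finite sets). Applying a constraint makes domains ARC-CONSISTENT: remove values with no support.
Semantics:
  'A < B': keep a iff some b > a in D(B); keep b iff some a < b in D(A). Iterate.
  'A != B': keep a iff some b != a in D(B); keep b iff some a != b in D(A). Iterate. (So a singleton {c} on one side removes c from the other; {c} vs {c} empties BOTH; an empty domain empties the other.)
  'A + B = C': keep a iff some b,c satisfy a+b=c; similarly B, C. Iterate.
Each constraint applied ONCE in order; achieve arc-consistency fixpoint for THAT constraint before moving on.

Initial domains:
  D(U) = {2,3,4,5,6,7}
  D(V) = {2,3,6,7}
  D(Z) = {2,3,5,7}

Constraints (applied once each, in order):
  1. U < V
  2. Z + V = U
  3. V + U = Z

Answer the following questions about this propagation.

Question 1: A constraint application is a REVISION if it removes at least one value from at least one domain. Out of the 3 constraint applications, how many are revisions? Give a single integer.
Answer: 3

Derivation:
Constraint 1 (U < V) on D(U)={2,3,4,5,6,7} D(V)={2,3,6,7}: U {2,3,4,5,6,7}->{2,3,4,5,6}; V {2,3,6,7}->{3,6,7} => REVISION
Constraint 2 (Z + V = U) on D(Z)={2,3,5,7} D(V)={3,6,7} D(U)={2,3,4,5,6}: Z {2,3,5,7}->{2,3}; V {3,6,7}->{3}; U {2,3,4,5,6}->{5,6} => REVISION
Constraint 3 (V + U = Z) on D(V)={3} D(U)={5,6} D(Z)={2,3}: V {3}->{}; U {5,6}->{}; Z {2,3}->{} => REVISION
Total revisions = 3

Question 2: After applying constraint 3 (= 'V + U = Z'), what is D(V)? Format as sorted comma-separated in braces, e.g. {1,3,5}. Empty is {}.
Answer: {}

Derivation:
Constraint 1 (U < V) on D(U)={2,3,4,5,6,7} D(V)={2,3,6,7}: U {2,3,4,5,6,7}->{2,3,4,5,6}; V {2,3,6,7}->{3,6,7}
Constraint 2 (Z + V = U) on D(Z)={2,3,5,7} D(V)={3,6,7} D(U)={2,3,4,5,6}: Z {2,3,5,7}->{2,3}; V {3,6,7}->{3}; U {2,3,4,5,6}->{5,6}
Constraint 3 (V + U = Z) on D(V)={3} D(U)={5,6} D(Z)={2,3}: V {3}->{}; U {5,6}->{}; Z {2,3}->{}
So after constraint 3: D(V) = {}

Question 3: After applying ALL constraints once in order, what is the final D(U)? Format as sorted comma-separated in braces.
Answer: {}

Derivation:
Constraint 1 (U < V) on D(U)={2,3,4,5,6,7} D(V)={2,3,6,7}: U {2,3,4,5,6,7}->{2,3,4,5,6}; V {2,3,6,7}->{3,6,7}
Constraint 2 (Z + V = U) on D(Z)={2,3,5,7} D(V)={3,6,7} D(U)={2,3,4,5,6}: Z {2,3,5,7}->{2,3}; V {3,6,7}->{3}; U {2,3,4,5,6}->{5,6}
Constraint 3 (V + U = Z) on D(V)={3} D(U)={5,6} D(Z)={2,3}: V {3}->{}; U {5,6}->{}; Z {2,3}->{}
So after all 3 constraints: D(U) = {}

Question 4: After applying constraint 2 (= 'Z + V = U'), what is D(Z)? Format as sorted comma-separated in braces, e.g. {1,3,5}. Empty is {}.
Answer: {2,3}

Derivation:
Constraint 1 (U < V) on D(U)={2,3,4,5,6,7} D(V)={2,3,6,7}: U {2,3,4,5,6,7}->{2,3,4,5,6}; V {2,3,6,7}->{3,6,7}
Constraint 2 (Z + V = U) on D(Z)={2,3,5,7} D(V)={3,6,7} D(U)={2,3,4,5,6}: Z {2,3,5,7}->{2,3}; V {3,6,7}->{3}; U {2,3,4,5,6}->{5,6}
So after constraint 2: D(Z) = {2,3}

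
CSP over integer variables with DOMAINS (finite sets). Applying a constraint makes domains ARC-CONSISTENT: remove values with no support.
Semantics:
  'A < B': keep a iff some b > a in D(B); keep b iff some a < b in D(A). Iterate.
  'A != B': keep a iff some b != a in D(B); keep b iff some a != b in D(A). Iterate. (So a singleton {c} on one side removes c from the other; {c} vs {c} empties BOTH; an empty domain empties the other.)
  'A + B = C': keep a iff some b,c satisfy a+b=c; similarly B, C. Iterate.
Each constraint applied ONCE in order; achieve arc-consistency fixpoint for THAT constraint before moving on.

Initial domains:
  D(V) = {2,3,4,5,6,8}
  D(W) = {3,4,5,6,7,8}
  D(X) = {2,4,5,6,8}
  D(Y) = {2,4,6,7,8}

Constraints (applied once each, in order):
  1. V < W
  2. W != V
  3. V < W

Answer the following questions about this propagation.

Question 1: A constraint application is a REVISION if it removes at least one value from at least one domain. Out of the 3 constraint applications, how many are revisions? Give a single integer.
Answer: 1

Derivation:
Constraint 1 (V < W) on D(V)={2,3,4,5,6,8} D(W)={3,4,5,6,7,8}: V {2,3,4,5,6,8}->{2,3,4,5,6} => REVISION
Constraint 2 (W != V) on D(W)={3,4,5,6,7,8} D(V)={2,3,4,5,6}: no change => not a revision
Constraint 3 (V < W) on D(V)={2,3,4,5,6} D(W)={3,4,5,6,7,8}: no change => not a revision
Total revisions = 1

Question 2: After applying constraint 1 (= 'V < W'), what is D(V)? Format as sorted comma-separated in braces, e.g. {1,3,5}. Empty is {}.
Constraint 1 (V < W) on D(V)={2,3,4,5,6,8} D(W)={3,4,5,6,7,8}: V {2,3,4,5,6,8}->{2,3,4,5,6}
So after constraint 1: D(V) = {2,3,4,5,6}

Answer: {2,3,4,5,6}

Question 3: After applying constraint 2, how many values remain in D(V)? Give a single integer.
Constraint 1 (V < W) on D(V)={2,3,4,5,6,8} D(W)={3,4,5,6,7,8}: V {2,3,4,5,6,8}->{2,3,4,5,6}
Constraint 2 (W != V) on D(W)={3,4,5,6,7,8} D(V)={2,3,4,5,6}: no change
So after constraint 2: D(V)={2,3,4,5,6}, size = 5

Answer: 5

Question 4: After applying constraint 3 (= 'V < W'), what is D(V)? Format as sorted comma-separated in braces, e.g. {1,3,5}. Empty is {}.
Constraint 1 (V < W) on D(V)={2,3,4,5,6,8} D(W)={3,4,5,6,7,8}: V {2,3,4,5,6,8}->{2,3,4,5,6}
Constraint 2 (W != V) on D(W)={3,4,5,6,7,8} D(V)={2,3,4,5,6}: no change
Constraint 3 (V < W) on D(V)={2,3,4,5,6} D(W)={3,4,5,6,7,8}: no change
So after constraint 3: D(V) = {2,3,4,5,6}

Answer: {2,3,4,5,6}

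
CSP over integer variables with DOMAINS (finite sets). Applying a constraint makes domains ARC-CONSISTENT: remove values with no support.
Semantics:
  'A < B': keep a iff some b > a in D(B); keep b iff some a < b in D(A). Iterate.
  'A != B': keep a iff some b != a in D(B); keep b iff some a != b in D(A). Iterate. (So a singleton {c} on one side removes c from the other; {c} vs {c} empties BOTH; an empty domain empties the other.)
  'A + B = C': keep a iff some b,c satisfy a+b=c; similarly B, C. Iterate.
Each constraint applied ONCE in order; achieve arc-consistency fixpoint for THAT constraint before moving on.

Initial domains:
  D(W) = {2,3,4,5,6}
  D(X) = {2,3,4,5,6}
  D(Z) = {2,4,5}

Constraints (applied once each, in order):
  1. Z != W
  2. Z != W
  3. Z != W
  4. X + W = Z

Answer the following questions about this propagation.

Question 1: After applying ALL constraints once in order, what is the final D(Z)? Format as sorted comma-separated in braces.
Answer: {4,5}

Derivation:
Constraint 1 (Z != W) on D(Z)={2,4,5} D(W)={2,3,4,5,6}: no change
Constraint 2 (Z != W) on D(Z)={2,4,5} D(W)={2,3,4,5,6}: no change
Constraint 3 (Z != W) on D(Z)={2,4,5} D(W)={2,3,4,5,6}: no change
Constraint 4 (X + W = Z) on D(X)={2,3,4,5,6} D(W)={2,3,4,5,6} D(Z)={2,4,5}: X {2,3,4,5,6}->{2,3}; W {2,3,4,5,6}->{2,3}; Z {2,4,5}->{4,5}
So after all 4 constraints: D(Z) = {4,5}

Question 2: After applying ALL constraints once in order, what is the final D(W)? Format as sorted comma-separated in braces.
Answer: {2,3}

Derivation:
Constraint 1 (Z != W) on D(Z)={2,4,5} D(W)={2,3,4,5,6}: no change
Constraint 2 (Z != W) on D(Z)={2,4,5} D(W)={2,3,4,5,6}: no change
Constraint 3 (Z != W) on D(Z)={2,4,5} D(W)={2,3,4,5,6}: no change
Constraint 4 (X + W = Z) on D(X)={2,3,4,5,6} D(W)={2,3,4,5,6} D(Z)={2,4,5}: X {2,3,4,5,6}->{2,3}; W {2,3,4,5,6}->{2,3}; Z {2,4,5}->{4,5}
So after all 4 constraints: D(W) = {2,3}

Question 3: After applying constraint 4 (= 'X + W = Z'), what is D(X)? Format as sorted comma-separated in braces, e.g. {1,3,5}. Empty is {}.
Answer: {2,3}

Derivation:
Constraint 1 (Z != W) on D(Z)={2,4,5} D(W)={2,3,4,5,6}: no change
Constraint 2 (Z != W) on D(Z)={2,4,5} D(W)={2,3,4,5,6}: no change
Constraint 3 (Z != W) on D(Z)={2,4,5} D(W)={2,3,4,5,6}: no change
Constraint 4 (X + W = Z) on D(X)={2,3,4,5,6} D(W)={2,3,4,5,6} D(Z)={2,4,5}: X {2,3,4,5,6}->{2,3}; W {2,3,4,5,6}->{2,3}; Z {2,4,5}->{4,5}
So after constraint 4: D(X) = {2,3}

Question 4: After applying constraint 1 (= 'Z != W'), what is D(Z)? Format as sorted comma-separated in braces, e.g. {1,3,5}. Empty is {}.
Answer: {2,4,5}

Derivation:
Constraint 1 (Z != W) on D(Z)={2,4,5} D(W)={2,3,4,5,6}: no change
So after constraint 1: D(Z) = {2,4,5}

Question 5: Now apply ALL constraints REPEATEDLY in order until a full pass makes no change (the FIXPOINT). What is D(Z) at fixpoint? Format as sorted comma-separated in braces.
pass 0 (initial): D(Z)={2,4,5}
pass 1: W {2,3,4,5,6}->{2,3}; X {2,3,4,5,6}->{2,3}; Z {2,4,5}->{4,5}
pass 2: no change
Fixpoint after 2 passes: D(Z) = {4,5}

Answer: {4,5}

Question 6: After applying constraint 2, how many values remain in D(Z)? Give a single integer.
Answer: 3

Derivation:
Constraint 1 (Z != W) on D(Z)={2,4,5} D(W)={2,3,4,5,6}: no change
Constraint 2 (Z != W) on D(Z)={2,4,5} D(W)={2,3,4,5,6}: no change
So after constraint 2: D(Z)={2,4,5}, size = 3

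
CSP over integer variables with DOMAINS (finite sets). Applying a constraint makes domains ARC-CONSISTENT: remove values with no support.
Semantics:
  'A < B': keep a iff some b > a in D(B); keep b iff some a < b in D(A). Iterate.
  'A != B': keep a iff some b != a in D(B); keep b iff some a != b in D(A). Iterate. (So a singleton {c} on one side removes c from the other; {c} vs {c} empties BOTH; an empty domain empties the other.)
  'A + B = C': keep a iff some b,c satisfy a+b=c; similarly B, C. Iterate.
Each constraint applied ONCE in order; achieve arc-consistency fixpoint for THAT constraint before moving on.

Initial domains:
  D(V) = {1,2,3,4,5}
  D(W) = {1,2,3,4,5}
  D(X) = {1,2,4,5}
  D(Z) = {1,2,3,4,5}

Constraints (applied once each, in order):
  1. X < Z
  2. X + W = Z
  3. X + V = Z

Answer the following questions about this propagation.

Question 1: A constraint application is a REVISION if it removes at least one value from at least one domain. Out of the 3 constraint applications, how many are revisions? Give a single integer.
Answer: 3

Derivation:
Constraint 1 (X < Z) on D(X)={1,2,4,5} D(Z)={1,2,3,4,5}: X {1,2,4,5}->{1,2,4}; Z {1,2,3,4,5}->{2,3,4,5} => REVISION
Constraint 2 (X + W = Z) on D(X)={1,2,4} D(W)={1,2,3,4,5} D(Z)={2,3,4,5}: W {1,2,3,4,5}->{1,2,3,4} => REVISION
Constraint 3 (X + V = Z) on D(X)={1,2,4} D(V)={1,2,3,4,5} D(Z)={2,3,4,5}: V {1,2,3,4,5}->{1,2,3,4} => REVISION
Total revisions = 3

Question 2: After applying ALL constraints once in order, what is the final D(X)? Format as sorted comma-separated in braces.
Constraint 1 (X < Z) on D(X)={1,2,4,5} D(Z)={1,2,3,4,5}: X {1,2,4,5}->{1,2,4}; Z {1,2,3,4,5}->{2,3,4,5}
Constraint 2 (X + W = Z) on D(X)={1,2,4} D(W)={1,2,3,4,5} D(Z)={2,3,4,5}: W {1,2,3,4,5}->{1,2,3,4}
Constraint 3 (X + V = Z) on D(X)={1,2,4} D(V)={1,2,3,4,5} D(Z)={2,3,4,5}: V {1,2,3,4,5}->{1,2,3,4}
So after all 3 constraints: D(X) = {1,2,4}

Answer: {1,2,4}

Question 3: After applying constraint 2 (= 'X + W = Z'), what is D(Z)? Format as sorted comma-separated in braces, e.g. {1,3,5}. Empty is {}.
Answer: {2,3,4,5}

Derivation:
Constraint 1 (X < Z) on D(X)={1,2,4,5} D(Z)={1,2,3,4,5}: X {1,2,4,5}->{1,2,4}; Z {1,2,3,4,5}->{2,3,4,5}
Constraint 2 (X + W = Z) on D(X)={1,2,4} D(W)={1,2,3,4,5} D(Z)={2,3,4,5}: W {1,2,3,4,5}->{1,2,3,4}
So after constraint 2: D(Z) = {2,3,4,5}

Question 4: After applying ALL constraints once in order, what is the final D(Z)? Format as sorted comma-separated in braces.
Answer: {2,3,4,5}

Derivation:
Constraint 1 (X < Z) on D(X)={1,2,4,5} D(Z)={1,2,3,4,5}: X {1,2,4,5}->{1,2,4}; Z {1,2,3,4,5}->{2,3,4,5}
Constraint 2 (X + W = Z) on D(X)={1,2,4} D(W)={1,2,3,4,5} D(Z)={2,3,4,5}: W {1,2,3,4,5}->{1,2,3,4}
Constraint 3 (X + V = Z) on D(X)={1,2,4} D(V)={1,2,3,4,5} D(Z)={2,3,4,5}: V {1,2,3,4,5}->{1,2,3,4}
So after all 3 constraints: D(Z) = {2,3,4,5}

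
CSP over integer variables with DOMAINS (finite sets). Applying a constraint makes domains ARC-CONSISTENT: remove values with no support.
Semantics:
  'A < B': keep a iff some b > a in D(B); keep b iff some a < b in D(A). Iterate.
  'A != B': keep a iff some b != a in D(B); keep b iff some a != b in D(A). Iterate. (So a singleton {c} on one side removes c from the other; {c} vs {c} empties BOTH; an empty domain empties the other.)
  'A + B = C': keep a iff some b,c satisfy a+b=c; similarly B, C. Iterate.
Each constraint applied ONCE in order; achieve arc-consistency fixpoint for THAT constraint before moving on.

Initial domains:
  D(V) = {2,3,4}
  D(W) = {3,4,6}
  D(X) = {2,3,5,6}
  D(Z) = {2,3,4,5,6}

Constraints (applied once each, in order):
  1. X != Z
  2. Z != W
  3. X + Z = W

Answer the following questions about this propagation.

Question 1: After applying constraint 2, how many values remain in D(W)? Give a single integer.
Constraint 1 (X != Z) on D(X)={2,3,5,6} D(Z)={2,3,4,5,6}: no change
Constraint 2 (Z != W) on D(Z)={2,3,4,5,6} D(W)={3,4,6}: no change
So after constraint 2: D(W)={3,4,6}, size = 3

Answer: 3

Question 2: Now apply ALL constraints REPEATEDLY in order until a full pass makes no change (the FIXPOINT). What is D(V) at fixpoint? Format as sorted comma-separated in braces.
pass 0 (initial): D(V)={2,3,4}
pass 1: W {3,4,6}->{4,6}; X {2,3,5,6}->{2,3}; Z {2,3,4,5,6}->{2,3,4}
pass 2: no change
Fixpoint after 2 passes: D(V) = {2,3,4}

Answer: {2,3,4}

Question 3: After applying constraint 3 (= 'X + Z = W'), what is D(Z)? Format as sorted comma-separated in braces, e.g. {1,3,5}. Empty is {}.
Answer: {2,3,4}

Derivation:
Constraint 1 (X != Z) on D(X)={2,3,5,6} D(Z)={2,3,4,5,6}: no change
Constraint 2 (Z != W) on D(Z)={2,3,4,5,6} D(W)={3,4,6}: no change
Constraint 3 (X + Z = W) on D(X)={2,3,5,6} D(Z)={2,3,4,5,6} D(W)={3,4,6}: X {2,3,5,6}->{2,3}; Z {2,3,4,5,6}->{2,3,4}; W {3,4,6}->{4,6}
So after constraint 3: D(Z) = {2,3,4}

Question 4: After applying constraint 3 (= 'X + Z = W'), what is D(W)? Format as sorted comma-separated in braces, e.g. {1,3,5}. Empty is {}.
Constraint 1 (X != Z) on D(X)={2,3,5,6} D(Z)={2,3,4,5,6}: no change
Constraint 2 (Z != W) on D(Z)={2,3,4,5,6} D(W)={3,4,6}: no change
Constraint 3 (X + Z = W) on D(X)={2,3,5,6} D(Z)={2,3,4,5,6} D(W)={3,4,6}: X {2,3,5,6}->{2,3}; Z {2,3,4,5,6}->{2,3,4}; W {3,4,6}->{4,6}
So after constraint 3: D(W) = {4,6}

Answer: {4,6}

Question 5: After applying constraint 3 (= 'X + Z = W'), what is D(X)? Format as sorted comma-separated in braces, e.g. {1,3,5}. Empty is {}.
Answer: {2,3}

Derivation:
Constraint 1 (X != Z) on D(X)={2,3,5,6} D(Z)={2,3,4,5,6}: no change
Constraint 2 (Z != W) on D(Z)={2,3,4,5,6} D(W)={3,4,6}: no change
Constraint 3 (X + Z = W) on D(X)={2,3,5,6} D(Z)={2,3,4,5,6} D(W)={3,4,6}: X {2,3,5,6}->{2,3}; Z {2,3,4,5,6}->{2,3,4}; W {3,4,6}->{4,6}
So after constraint 3: D(X) = {2,3}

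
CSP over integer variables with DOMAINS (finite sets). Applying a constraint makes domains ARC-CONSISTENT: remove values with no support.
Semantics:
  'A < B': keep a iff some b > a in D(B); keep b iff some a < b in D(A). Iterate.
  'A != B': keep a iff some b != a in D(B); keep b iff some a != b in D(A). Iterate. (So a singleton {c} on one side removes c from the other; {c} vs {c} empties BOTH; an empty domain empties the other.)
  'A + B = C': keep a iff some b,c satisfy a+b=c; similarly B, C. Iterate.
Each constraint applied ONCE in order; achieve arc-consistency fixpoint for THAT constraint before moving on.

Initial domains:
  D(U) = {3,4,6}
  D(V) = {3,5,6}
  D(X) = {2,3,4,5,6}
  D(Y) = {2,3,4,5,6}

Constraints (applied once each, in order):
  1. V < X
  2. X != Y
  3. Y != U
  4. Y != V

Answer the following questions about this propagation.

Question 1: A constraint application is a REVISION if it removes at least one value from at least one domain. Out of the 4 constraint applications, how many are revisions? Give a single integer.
Constraint 1 (V < X) on D(V)={3,5,6} D(X)={2,3,4,5,6}: V {3,5,6}->{3,5}; X {2,3,4,5,6}->{4,5,6} => REVISION
Constraint 2 (X != Y) on D(X)={4,5,6} D(Y)={2,3,4,5,6}: no change => not a revision
Constraint 3 (Y != U) on D(Y)={2,3,4,5,6} D(U)={3,4,6}: no change => not a revision
Constraint 4 (Y != V) on D(Y)={2,3,4,5,6} D(V)={3,5}: no change => not a revision
Total revisions = 1

Answer: 1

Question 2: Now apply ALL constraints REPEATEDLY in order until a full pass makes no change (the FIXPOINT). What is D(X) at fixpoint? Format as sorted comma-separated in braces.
pass 0 (initial): D(X)={2,3,4,5,6}
pass 1: V {3,5,6}->{3,5}; X {2,3,4,5,6}->{4,5,6}
pass 2: no change
Fixpoint after 2 passes: D(X) = {4,5,6}

Answer: {4,5,6}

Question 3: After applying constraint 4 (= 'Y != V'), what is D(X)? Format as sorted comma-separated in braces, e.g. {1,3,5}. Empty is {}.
Answer: {4,5,6}

Derivation:
Constraint 1 (V < X) on D(V)={3,5,6} D(X)={2,3,4,5,6}: V {3,5,6}->{3,5}; X {2,3,4,5,6}->{4,5,6}
Constraint 2 (X != Y) on D(X)={4,5,6} D(Y)={2,3,4,5,6}: no change
Constraint 3 (Y != U) on D(Y)={2,3,4,5,6} D(U)={3,4,6}: no change
Constraint 4 (Y != V) on D(Y)={2,3,4,5,6} D(V)={3,5}: no change
So after constraint 4: D(X) = {4,5,6}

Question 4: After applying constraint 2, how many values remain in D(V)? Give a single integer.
Answer: 2

Derivation:
Constraint 1 (V < X) on D(V)={3,5,6} D(X)={2,3,4,5,6}: V {3,5,6}->{3,5}; X {2,3,4,5,6}->{4,5,6}
Constraint 2 (X != Y) on D(X)={4,5,6} D(Y)={2,3,4,5,6}: no change
So after constraint 2: D(V)={3,5}, size = 2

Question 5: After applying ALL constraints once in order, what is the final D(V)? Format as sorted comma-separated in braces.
Constraint 1 (V < X) on D(V)={3,5,6} D(X)={2,3,4,5,6}: V {3,5,6}->{3,5}; X {2,3,4,5,6}->{4,5,6}
Constraint 2 (X != Y) on D(X)={4,5,6} D(Y)={2,3,4,5,6}: no change
Constraint 3 (Y != U) on D(Y)={2,3,4,5,6} D(U)={3,4,6}: no change
Constraint 4 (Y != V) on D(Y)={2,3,4,5,6} D(V)={3,5}: no change
So after all 4 constraints: D(V) = {3,5}

Answer: {3,5}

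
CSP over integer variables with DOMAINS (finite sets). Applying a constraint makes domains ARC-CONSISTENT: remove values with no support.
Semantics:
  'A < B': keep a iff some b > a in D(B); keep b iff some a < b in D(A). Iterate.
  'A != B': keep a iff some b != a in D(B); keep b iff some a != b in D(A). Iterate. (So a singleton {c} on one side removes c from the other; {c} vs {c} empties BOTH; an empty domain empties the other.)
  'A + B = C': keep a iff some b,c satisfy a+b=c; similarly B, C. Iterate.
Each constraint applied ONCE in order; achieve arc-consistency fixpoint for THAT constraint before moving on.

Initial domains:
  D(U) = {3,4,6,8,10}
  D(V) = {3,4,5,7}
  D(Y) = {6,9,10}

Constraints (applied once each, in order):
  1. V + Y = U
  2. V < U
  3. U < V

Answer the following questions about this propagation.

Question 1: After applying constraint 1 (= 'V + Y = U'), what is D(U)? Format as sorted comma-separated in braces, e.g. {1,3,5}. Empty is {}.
Answer: {10}

Derivation:
Constraint 1 (V + Y = U) on D(V)={3,4,5,7} D(Y)={6,9,10} D(U)={3,4,6,8,10}: V {3,4,5,7}->{4}; Y {6,9,10}->{6}; U {3,4,6,8,10}->{10}
So after constraint 1: D(U) = {10}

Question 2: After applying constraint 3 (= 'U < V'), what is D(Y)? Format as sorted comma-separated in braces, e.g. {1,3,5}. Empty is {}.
Constraint 1 (V + Y = U) on D(V)={3,4,5,7} D(Y)={6,9,10} D(U)={3,4,6,8,10}: V {3,4,5,7}->{4}; Y {6,9,10}->{6}; U {3,4,6,8,10}->{10}
Constraint 2 (V < U) on D(V)={4} D(U)={10}: no change
Constraint 3 (U < V) on D(U)={10} D(V)={4}: U {10}->{}; V {4}->{}
So after constraint 3: D(Y) = {6}

Answer: {6}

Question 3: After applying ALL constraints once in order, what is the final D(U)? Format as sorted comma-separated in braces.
Constraint 1 (V + Y = U) on D(V)={3,4,5,7} D(Y)={6,9,10} D(U)={3,4,6,8,10}: V {3,4,5,7}->{4}; Y {6,9,10}->{6}; U {3,4,6,8,10}->{10}
Constraint 2 (V < U) on D(V)={4} D(U)={10}: no change
Constraint 3 (U < V) on D(U)={10} D(V)={4}: U {10}->{}; V {4}->{}
So after all 3 constraints: D(U) = {}

Answer: {}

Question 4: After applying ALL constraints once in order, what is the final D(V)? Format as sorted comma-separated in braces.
Answer: {}

Derivation:
Constraint 1 (V + Y = U) on D(V)={3,4,5,7} D(Y)={6,9,10} D(U)={3,4,6,8,10}: V {3,4,5,7}->{4}; Y {6,9,10}->{6}; U {3,4,6,8,10}->{10}
Constraint 2 (V < U) on D(V)={4} D(U)={10}: no change
Constraint 3 (U < V) on D(U)={10} D(V)={4}: U {10}->{}; V {4}->{}
So after all 3 constraints: D(V) = {}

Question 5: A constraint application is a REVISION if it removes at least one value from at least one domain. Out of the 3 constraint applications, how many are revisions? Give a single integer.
Answer: 2

Derivation:
Constraint 1 (V + Y = U) on D(V)={3,4,5,7} D(Y)={6,9,10} D(U)={3,4,6,8,10}: V {3,4,5,7}->{4}; Y {6,9,10}->{6}; U {3,4,6,8,10}->{10} => REVISION
Constraint 2 (V < U) on D(V)={4} D(U)={10}: no change => not a revision
Constraint 3 (U < V) on D(U)={10} D(V)={4}: U {10}->{}; V {4}->{} => REVISION
Total revisions = 2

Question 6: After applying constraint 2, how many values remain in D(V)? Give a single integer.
Answer: 1

Derivation:
Constraint 1 (V + Y = U) on D(V)={3,4,5,7} D(Y)={6,9,10} D(U)={3,4,6,8,10}: V {3,4,5,7}->{4}; Y {6,9,10}->{6}; U {3,4,6,8,10}->{10}
Constraint 2 (V < U) on D(V)={4} D(U)={10}: no change
So after constraint 2: D(V)={4}, size = 1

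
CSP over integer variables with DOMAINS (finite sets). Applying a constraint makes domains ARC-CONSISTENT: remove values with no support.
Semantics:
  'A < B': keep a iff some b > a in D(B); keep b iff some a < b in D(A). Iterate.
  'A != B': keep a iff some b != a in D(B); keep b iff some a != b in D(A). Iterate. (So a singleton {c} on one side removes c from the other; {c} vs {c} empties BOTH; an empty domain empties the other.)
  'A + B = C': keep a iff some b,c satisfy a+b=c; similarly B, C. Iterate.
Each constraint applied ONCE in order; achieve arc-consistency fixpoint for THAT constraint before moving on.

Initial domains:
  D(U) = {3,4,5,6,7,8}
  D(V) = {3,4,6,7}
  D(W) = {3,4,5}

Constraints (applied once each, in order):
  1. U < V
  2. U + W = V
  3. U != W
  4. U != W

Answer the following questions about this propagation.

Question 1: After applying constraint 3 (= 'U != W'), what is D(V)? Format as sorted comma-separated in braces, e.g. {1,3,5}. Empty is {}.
Constraint 1 (U < V) on D(U)={3,4,5,6,7,8} D(V)={3,4,6,7}: U {3,4,5,6,7,8}->{3,4,5,6}; V {3,4,6,7}->{4,6,7}
Constraint 2 (U + W = V) on D(U)={3,4,5,6} D(W)={3,4,5} D(V)={4,6,7}: U {3,4,5,6}->{3,4}; W {3,4,5}->{3,4}; V {4,6,7}->{6,7}
Constraint 3 (U != W) on D(U)={3,4} D(W)={3,4}: no change
So after constraint 3: D(V) = {6,7}

Answer: {6,7}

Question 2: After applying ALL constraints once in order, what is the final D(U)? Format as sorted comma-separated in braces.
Constraint 1 (U < V) on D(U)={3,4,5,6,7,8} D(V)={3,4,6,7}: U {3,4,5,6,7,8}->{3,4,5,6}; V {3,4,6,7}->{4,6,7}
Constraint 2 (U + W = V) on D(U)={3,4,5,6} D(W)={3,4,5} D(V)={4,6,7}: U {3,4,5,6}->{3,4}; W {3,4,5}->{3,4}; V {4,6,7}->{6,7}
Constraint 3 (U != W) on D(U)={3,4} D(W)={3,4}: no change
Constraint 4 (U != W) on D(U)={3,4} D(W)={3,4}: no change
So after all 4 constraints: D(U) = {3,4}

Answer: {3,4}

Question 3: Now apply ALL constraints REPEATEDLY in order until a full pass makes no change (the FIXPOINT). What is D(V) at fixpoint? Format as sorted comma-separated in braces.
pass 0 (initial): D(V)={3,4,6,7}
pass 1: U {3,4,5,6,7,8}->{3,4}; V {3,4,6,7}->{6,7}; W {3,4,5}->{3,4}
pass 2: no change
Fixpoint after 2 passes: D(V) = {6,7}

Answer: {6,7}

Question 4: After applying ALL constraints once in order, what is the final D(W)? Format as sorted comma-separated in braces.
Constraint 1 (U < V) on D(U)={3,4,5,6,7,8} D(V)={3,4,6,7}: U {3,4,5,6,7,8}->{3,4,5,6}; V {3,4,6,7}->{4,6,7}
Constraint 2 (U + W = V) on D(U)={3,4,5,6} D(W)={3,4,5} D(V)={4,6,7}: U {3,4,5,6}->{3,4}; W {3,4,5}->{3,4}; V {4,6,7}->{6,7}
Constraint 3 (U != W) on D(U)={3,4} D(W)={3,4}: no change
Constraint 4 (U != W) on D(U)={3,4} D(W)={3,4}: no change
So after all 4 constraints: D(W) = {3,4}

Answer: {3,4}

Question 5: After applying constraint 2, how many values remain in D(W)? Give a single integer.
Constraint 1 (U < V) on D(U)={3,4,5,6,7,8} D(V)={3,4,6,7}: U {3,4,5,6,7,8}->{3,4,5,6}; V {3,4,6,7}->{4,6,7}
Constraint 2 (U + W = V) on D(U)={3,4,5,6} D(W)={3,4,5} D(V)={4,6,7}: U {3,4,5,6}->{3,4}; W {3,4,5}->{3,4}; V {4,6,7}->{6,7}
So after constraint 2: D(W)={3,4}, size = 2

Answer: 2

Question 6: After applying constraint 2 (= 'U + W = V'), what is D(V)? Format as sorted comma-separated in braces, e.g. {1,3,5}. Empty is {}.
Answer: {6,7}

Derivation:
Constraint 1 (U < V) on D(U)={3,4,5,6,7,8} D(V)={3,4,6,7}: U {3,4,5,6,7,8}->{3,4,5,6}; V {3,4,6,7}->{4,6,7}
Constraint 2 (U + W = V) on D(U)={3,4,5,6} D(W)={3,4,5} D(V)={4,6,7}: U {3,4,5,6}->{3,4}; W {3,4,5}->{3,4}; V {4,6,7}->{6,7}
So after constraint 2: D(V) = {6,7}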